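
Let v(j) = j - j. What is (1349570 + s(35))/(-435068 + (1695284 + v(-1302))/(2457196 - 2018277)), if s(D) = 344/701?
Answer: -69206473880661/22310249876968 ≈ -3.1020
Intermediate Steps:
v(j) = 0
s(D) = 344/701 (s(D) = 344*(1/701) = 344/701)
(1349570 + s(35))/(-435068 + (1695284 + v(-1302))/(2457196 - 2018277)) = (1349570 + 344/701)/(-435068 + (1695284 + 0)/(2457196 - 2018277)) = 946048914/(701*(-435068 + 1695284/438919)) = 946048914/(701*(-190957916208/438919)) = (946048914/701)*(-438919/190957916208) = -69206473880661/22310249876968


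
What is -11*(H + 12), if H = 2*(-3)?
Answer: -66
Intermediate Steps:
H = -6
-11*(H + 12) = -11*(-6 + 12) = -11*6 = -66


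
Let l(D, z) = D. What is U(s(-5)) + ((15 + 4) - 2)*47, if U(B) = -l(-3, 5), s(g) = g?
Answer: 802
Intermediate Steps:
U(B) = 3 (U(B) = -1*(-3) = 3)
U(s(-5)) + ((15 + 4) - 2)*47 = 3 + ((15 + 4) - 2)*47 = 3 + (19 - 2)*47 = 3 + 17*47 = 3 + 799 = 802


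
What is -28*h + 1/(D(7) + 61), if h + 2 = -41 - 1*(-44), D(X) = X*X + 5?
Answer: -3219/115 ≈ -27.991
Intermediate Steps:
D(X) = 5 + X² (D(X) = X² + 5 = 5 + X²)
h = 1 (h = -2 + (-41 - 1*(-44)) = -2 + (-41 + 44) = -2 + 3 = 1)
-28*h + 1/(D(7) + 61) = -28*1 + 1/((5 + 7²) + 61) = -28 + 1/((5 + 49) + 61) = -28 + 1/(54 + 61) = -28 + 1/115 = -3219/115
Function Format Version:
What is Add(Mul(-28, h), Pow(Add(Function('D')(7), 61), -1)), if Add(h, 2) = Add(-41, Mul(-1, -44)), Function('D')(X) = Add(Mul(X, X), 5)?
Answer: Rational(-3219, 115) ≈ -27.991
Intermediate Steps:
Function('D')(X) = Add(5, Pow(X, 2)) (Function('D')(X) = Add(Pow(X, 2), 5) = Add(5, Pow(X, 2)))
h = 1 (h = Add(-2, Add(-41, Mul(-1, -44))) = Add(-2, Add(-41, 44)) = Add(-2, 3) = 1)
Add(Mul(-28, h), Pow(Add(Function('D')(7), 61), -1)) = Add(Mul(-28, 1), Pow(Add(Add(5, Pow(7, 2)), 61), -1)) = Add(-28, Pow(Add(Add(5, 49), 61), -1)) = Add(-28, Pow(Add(54, 61), -1)) = Add(-28, Pow(115, -1)) = Add(-28, Rational(1, 115)) = Rational(-3219, 115)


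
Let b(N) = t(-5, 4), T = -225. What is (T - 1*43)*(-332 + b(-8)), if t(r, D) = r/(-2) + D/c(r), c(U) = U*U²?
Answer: 11039322/125 ≈ 88315.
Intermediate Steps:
c(U) = U³
t(r, D) = -r/2 + D/r³ (t(r, D) = r/(-2) + D/(r³) = r*(-½) + D/r³ = -r/2 + D/r³)
b(N) = 617/250 (b(N) = -½*(-5) + 4/(-5)³ = 5/2 + 4*(-1/125) = 5/2 - 4/125 = 617/250)
(T - 1*43)*(-332 + b(-8)) = (-225 - 1*43)*(-332 + 617/250) = (-225 - 43)*(-82383/250) = -268*(-82383/250) = 11039322/125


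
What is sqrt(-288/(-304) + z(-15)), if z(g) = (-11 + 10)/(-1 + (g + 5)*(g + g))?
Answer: sqrt(30467203)/5681 ≈ 0.97161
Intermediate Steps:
z(g) = -1/(-1 + 2*g*(5 + g)) (z(g) = -1/(-1 + (5 + g)*(2*g)) = -1/(-1 + 2*g*(5 + g)))
sqrt(-288/(-304) + z(-15)) = sqrt(-288/(-304) - 1/(-1 + 2*(-15)**2 + 10*(-15))) = sqrt(-288*(-1/304) - 1/(-1 + 2*225 - 150)) = sqrt(18/19 - 1/(-1 + 450 - 150)) = sqrt(18/19 - 1/299) = sqrt(5363/5681) = sqrt(30467203)/5681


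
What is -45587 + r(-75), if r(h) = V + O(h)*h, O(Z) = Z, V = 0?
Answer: -39962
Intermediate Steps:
r(h) = h**2 (r(h) = 0 + h*h = 0 + h**2 = h**2)
-45587 + r(-75) = -45587 + (-75)**2 = -45587 + 5625 = -39962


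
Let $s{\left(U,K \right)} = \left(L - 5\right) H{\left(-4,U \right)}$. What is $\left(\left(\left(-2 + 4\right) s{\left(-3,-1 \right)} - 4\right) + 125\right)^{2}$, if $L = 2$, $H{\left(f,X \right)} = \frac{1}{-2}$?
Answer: $15376$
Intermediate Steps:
$H{\left(f,X \right)} = - \frac{1}{2}$
$s{\left(U,K \right)} = \frac{3}{2}$ ($s{\left(U,K \right)} = \left(2 - 5\right) \left(- \frac{1}{2}\right) = \left(-3\right) \left(- \frac{1}{2}\right) = \frac{3}{2}$)
$\left(\left(\left(-2 + 4\right) s{\left(-3,-1 \right)} - 4\right) + 125\right)^{2} = \left(\left(\left(-2 + 4\right) \frac{3}{2} - 4\right) + 125\right)^{2} = \left(\left(2 \cdot \frac{3}{2} - 4\right) + 125\right)^{2} = \left(\left(3 - 4\right) + 125\right)^{2} = \left(-1 + 125\right)^{2} = 124^{2} = 15376$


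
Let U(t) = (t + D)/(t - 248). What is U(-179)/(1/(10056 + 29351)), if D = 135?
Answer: 1733908/427 ≈ 4060.7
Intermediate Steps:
U(t) = (135 + t)/(-248 + t) (U(t) = (t + 135)/(t - 248) = (135 + t)/(-248 + t))
U(-179)/(1/(10056 + 29351)) = ((135 - 179)/(-248 - 179))/(1/(10056 + 29351)) = (-44/(-427))/(1/39407) = (-1/427*(-44))/(1/39407) = (44/427)*39407 = 1733908/427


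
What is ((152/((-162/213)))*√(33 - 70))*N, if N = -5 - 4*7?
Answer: 59356*I*√37/9 ≈ 40117.0*I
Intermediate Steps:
N = -33 (N = -5 - 28 = -33)
((152/((-162/213)))*√(33 - 70))*N = ((152/((-162/213)))*√(33 - 70))*(-33) = ((152/((-162*1/213)))*√(-37))*(-33) = ((152/(-54/71))*(I*√37))*(-33) = ((152*(-71/54))*(I*√37))*(-33) = -5396*I*√37/27*(-33) = 59356*I*√37/9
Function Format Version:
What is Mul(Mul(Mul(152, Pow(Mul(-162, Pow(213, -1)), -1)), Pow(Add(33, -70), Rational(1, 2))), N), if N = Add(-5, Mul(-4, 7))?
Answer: Mul(Rational(59356, 9), I, Pow(37, Rational(1, 2))) ≈ Mul(40117., I)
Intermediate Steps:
N = -33 (N = Add(-5, -28) = -33)
Mul(Mul(Mul(152, Pow(Mul(-162, Pow(213, -1)), -1)), Pow(Add(33, -70), Rational(1, 2))), N) = Mul(Mul(Mul(152, Pow(Mul(-162, Pow(213, -1)), -1)), Pow(Add(33, -70), Rational(1, 2))), -33) = Mul(Mul(Mul(152, Pow(Mul(-162, Rational(1, 213)), -1)), Pow(-37, Rational(1, 2))), -33) = Mul(Mul(Mul(152, Pow(Rational(-54, 71), -1)), Mul(I, Pow(37, Rational(1, 2)))), -33) = Mul(Mul(Mul(152, Rational(-71, 54)), Mul(I, Pow(37, Rational(1, 2)))), -33) = Mul(Mul(Rational(-5396, 27), Mul(I, Pow(37, Rational(1, 2)))), -33) = Mul(Mul(Rational(-5396, 27), I, Pow(37, Rational(1, 2))), -33) = Mul(Rational(59356, 9), I, Pow(37, Rational(1, 2)))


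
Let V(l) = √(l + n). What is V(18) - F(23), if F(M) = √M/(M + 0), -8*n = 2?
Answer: √71/2 - √23/23 ≈ 4.0046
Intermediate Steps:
n = -¼ (n = -⅛*2 = -¼ ≈ -0.25000)
V(l) = √(-¼ + l) (V(l) = √(l - ¼) = √(-¼ + l))
F(M) = M^(-½) (F(M) = √M/M = M^(-½))
V(18) - F(23) = √(-1 + 4*18)/2 - 1/√23 = √(-1 + 72)/2 - √23/23 = √71/2 - √23/23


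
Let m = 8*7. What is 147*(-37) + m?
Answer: -5383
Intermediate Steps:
m = 56
147*(-37) + m = 147*(-37) + 56 = -5439 + 56 = -5383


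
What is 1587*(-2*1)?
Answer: -3174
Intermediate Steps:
1587*(-2*1) = 1587*(-2) = -3174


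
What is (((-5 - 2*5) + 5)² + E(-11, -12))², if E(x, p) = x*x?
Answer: 48841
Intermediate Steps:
E(x, p) = x²
(((-5 - 2*5) + 5)² + E(-11, -12))² = (((-5 - 2*5) + 5)² + (-11)²)² = (((-5 - 10) + 5)² + 121)² = ((-15 + 5)² + 121)² = ((-10)² + 121)² = (100 + 121)² = 221² = 48841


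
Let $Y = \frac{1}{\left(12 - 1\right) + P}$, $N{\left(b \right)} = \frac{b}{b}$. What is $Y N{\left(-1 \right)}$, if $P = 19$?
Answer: $\frac{1}{30} \approx 0.033333$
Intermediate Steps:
$N{\left(b \right)} = 1$
$Y = \frac{1}{30}$ ($Y = \frac{1}{\left(12 - 1\right) + 19} = \frac{1}{11 + 19} = \frac{1}{30} \approx 0.033333$)
$Y N{\left(-1 \right)} = \frac{1}{30} \cdot 1 = \frac{1}{30}$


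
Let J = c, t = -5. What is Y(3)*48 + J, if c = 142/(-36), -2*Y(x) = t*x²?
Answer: 19369/18 ≈ 1076.1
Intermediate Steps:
Y(x) = 5*x²/2 (Y(x) = -(-5)*x²/2 = 5*x²/2)
c = -71/18 (c = 142*(-1/36) = -71/18 ≈ -3.9444)
J = -71/18 ≈ -3.9444
Y(3)*48 + J = ((5/2)*3²)*48 - 71/18 = ((5/2)*9)*48 - 71/18 = (45/2)*48 - 71/18 = 1080 - 71/18 = 19369/18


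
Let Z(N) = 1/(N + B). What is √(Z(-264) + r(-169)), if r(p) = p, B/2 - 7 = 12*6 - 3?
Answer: I*√132503/28 ≈ 13.0*I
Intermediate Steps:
B = 152 (B = 14 + 2*(12*6 - 3) = 14 + 2*(72 - 3) = 14 + 2*69 = 14 + 138 = 152)
Z(N) = 1/(152 + N) (Z(N) = 1/(N + 152) = 1/(152 + N))
√(Z(-264) + r(-169)) = √(1/(152 - 264) - 169) = √(1/(-112) - 169) = √(-1/112 - 169) = √(-18929/112) = I*√132503/28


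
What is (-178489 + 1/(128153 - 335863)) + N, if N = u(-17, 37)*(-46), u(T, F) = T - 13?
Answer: -36787310391/207710 ≈ -1.7711e+5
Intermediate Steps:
u(T, F) = -13 + T
N = 1380 (N = (-13 - 17)*(-46) = -30*(-46) = 1380)
(-178489 + 1/(128153 - 335863)) + N = (-178489 + 1/(128153 - 335863)) + 1380 = (-178489 + 1/(-207710)) + 1380 = (-178489 - 1/207710) + 1380 = -37073950191/207710 + 1380 = -36787310391/207710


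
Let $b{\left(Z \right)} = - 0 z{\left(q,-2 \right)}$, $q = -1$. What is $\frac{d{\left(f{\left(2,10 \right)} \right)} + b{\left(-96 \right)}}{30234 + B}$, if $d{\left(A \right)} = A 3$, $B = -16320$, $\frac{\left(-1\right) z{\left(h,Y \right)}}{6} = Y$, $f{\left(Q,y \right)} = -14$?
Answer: $- \frac{7}{2319} \approx -0.0030185$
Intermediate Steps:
$z{\left(h,Y \right)} = - 6 Y$
$d{\left(A \right)} = 3 A$
$b{\left(Z \right)} = 0$ ($b{\left(Z \right)} = - 0 \left(\left(-6\right) \left(-2\right)\right) = - 0 \cdot 12 = \left(-1\right) 0 = 0$)
$\frac{d{\left(f{\left(2,10 \right)} \right)} + b{\left(-96 \right)}}{30234 + B} = \frac{3 \left(-14\right) + 0}{30234 - 16320} = \frac{-42 + 0}{13914} = \left(-42\right) \frac{1}{13914} = - \frac{7}{2319}$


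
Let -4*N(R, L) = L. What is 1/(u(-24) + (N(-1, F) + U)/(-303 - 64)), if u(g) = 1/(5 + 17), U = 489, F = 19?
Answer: -16148/20573 ≈ -0.78491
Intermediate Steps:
N(R, L) = -L/4
u(g) = 1/22
1/(u(-24) + (N(-1, F) + U)/(-303 - 64)) = 1/(1/22 + (-¼*19 + 489)/(-303 - 64)) = 1/(1/22 + (-19/4 + 489)/(-367)) = 1/(1/22 + (1937/4)*(-1/367)) = 1/(1/22 - 1937/1468) = 1/(-20573/16148) = -16148/20573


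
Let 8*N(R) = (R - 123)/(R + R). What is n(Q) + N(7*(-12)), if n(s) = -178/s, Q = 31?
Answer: -77605/13888 ≈ -5.5879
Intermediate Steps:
N(R) = (-123 + R)/(16*R) (N(R) = ((R - 123)/(R + R))/8 = ((-123 + R)/((2*R)))/8 = ((-123 + R)*(1/(2*R)))/8 = ((-123 + R)/(2*R))/8 = (-123 + R)/(16*R))
n(Q) + N(7*(-12)) = -178/31 + (-123 + 7*(-12))/(16*((7*(-12)))) = -178*1/31 + (1/16)*(-123 - 84)/(-84) = -178/31 + (1/16)*(-1/84)*(-207) = -178/31 + 69/448 = -77605/13888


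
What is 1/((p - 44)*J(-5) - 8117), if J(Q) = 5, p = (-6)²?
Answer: -1/8157 ≈ -0.00012259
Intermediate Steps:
p = 36
1/((p - 44)*J(-5) - 8117) = 1/((36 - 44)*5 - 8117) = 1/(-8*5 - 8117) = 1/(-40 - 8117) = 1/(-8157) = -1/8157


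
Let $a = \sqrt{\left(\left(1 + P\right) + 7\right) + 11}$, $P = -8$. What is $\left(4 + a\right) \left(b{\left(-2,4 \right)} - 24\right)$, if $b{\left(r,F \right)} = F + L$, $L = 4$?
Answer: $-64 - 16 \sqrt{11} \approx -117.07$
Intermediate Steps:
$b{\left(r,F \right)} = 4 + F$ ($b{\left(r,F \right)} = F + 4 = 4 + F$)
$a = \sqrt{11}$ ($a = \sqrt{\left(\left(1 - 8\right) + 7\right) + 11} = \sqrt{\left(-7 + 7\right) + 11} = \sqrt{0 + 11} = \sqrt{11} \approx 3.3166$)
$\left(4 + a\right) \left(b{\left(-2,4 \right)} - 24\right) = \left(4 + \sqrt{11}\right) \left(\left(4 + 4\right) - 24\right) = \left(4 + \sqrt{11}\right) \left(8 - 24\right) = \left(4 + \sqrt{11}\right) \left(-16\right) = -64 - 16 \sqrt{11}$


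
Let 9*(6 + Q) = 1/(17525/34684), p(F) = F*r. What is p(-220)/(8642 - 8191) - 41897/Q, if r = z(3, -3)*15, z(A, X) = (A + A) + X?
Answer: 270115877925/37378306 ≈ 7226.5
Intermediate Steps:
z(A, X) = X + 2*A (z(A, X) = 2*A + X = X + 2*A)
r = 45 (r = (-3 + 2*3)*15 = (-3 + 6)*15 = 3*15 = 45)
p(F) = 45*F (p(F) = F*45 = 45*F)
Q = -911666/157725 (Q = -6 + 1/(9*((17525/34684))) = -6 + 1/(9*((17525*(1/34684)))) = -6 + 1/(9*(17525/34684)) = -6 + (1/9)*(34684/17525) = -6 + 34684/157725 = -911666/157725 ≈ -5.7801)
p(-220)/(8642 - 8191) - 41897/Q = (45*(-220))/(8642 - 8191) - 41897/(-911666/157725) = -9900/451 - 41897*(-157725/911666) = -9900*1/451 + 6608204325/911666 = -900/41 + 6608204325/911666 = 270115877925/37378306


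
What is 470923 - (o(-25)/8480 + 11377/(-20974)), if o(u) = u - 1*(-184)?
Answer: 790171998859/1677920 ≈ 4.7092e+5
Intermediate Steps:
o(u) = 184 + u (o(u) = u + 184 = 184 + u)
470923 - (o(-25)/8480 + 11377/(-20974)) = 470923 - ((184 - 25)/8480 + 11377/(-20974)) = 470923 - (159*(1/8480) + 11377*(-1/20974)) = 470923 - (3/160 - 11377/20974) = 470923 - 1*(-878699/1677920) = 470923 + 878699/1677920 = 790171998859/1677920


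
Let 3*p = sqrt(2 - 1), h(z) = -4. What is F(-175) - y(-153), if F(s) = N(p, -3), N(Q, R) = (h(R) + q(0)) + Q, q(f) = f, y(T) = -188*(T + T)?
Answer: -172595/3 ≈ -57532.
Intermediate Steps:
y(T) = -376*T
p = 1/3 (p = sqrt(2 - 1)/3 = sqrt(1)/3 = (1/3)*1 = 1/3 ≈ 0.33333)
N(Q, R) = -4 + Q (N(Q, R) = (-4 + 0) + Q = -4 + Q)
F(s) = -11/3 (F(s) = -4 + 1/3 = -11/3)
F(-175) - y(-153) = -11/3 - (-376)*(-153) = -11/3 - 1*57528 = -11/3 - 57528 = -172595/3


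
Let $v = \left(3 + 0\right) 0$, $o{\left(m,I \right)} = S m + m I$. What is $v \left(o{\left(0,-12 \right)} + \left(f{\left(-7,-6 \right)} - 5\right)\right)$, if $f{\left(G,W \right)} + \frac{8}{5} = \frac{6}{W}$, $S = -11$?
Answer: $0$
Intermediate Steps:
$o{\left(m,I \right)} = - 11 m + I m$ ($o{\left(m,I \right)} = - 11 m + m I = - 11 m + I m$)
$v = 0$ ($v = 3 \cdot 0 = 0$)
$f{\left(G,W \right)} = - \frac{8}{5} + \frac{6}{W}$
$v \left(o{\left(0,-12 \right)} + \left(f{\left(-7,-6 \right)} - 5\right)\right) = 0 \left(0 \left(-11 - 12\right) - \left(\frac{33}{5} + 1\right)\right) = 0 \left(0 \left(-23\right) + \left(\left(- \frac{8}{5} + 6 \left(- \frac{1}{6}\right)\right) - 5\right)\right) = 0 \left(0 - \frac{38}{5}\right) = 0 \left(- \frac{38}{5}\right) = 0$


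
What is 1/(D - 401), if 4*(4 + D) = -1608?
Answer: -1/807 ≈ -0.0012392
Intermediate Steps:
D = -406 (D = -4 + (1/4)*(-1608) = -4 - 402 = -406)
1/(D - 401) = 1/(-406 - 401) = 1/(-807) = -1/807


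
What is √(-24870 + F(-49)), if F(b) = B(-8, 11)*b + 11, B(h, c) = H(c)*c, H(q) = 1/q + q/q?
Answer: I*√25447 ≈ 159.52*I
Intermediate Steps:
H(q) = 1 + 1/q (H(q) = 1/q + 1 = 1 + 1/q)
B(h, c) = 1 + c (B(h, c) = ((1 + c)/c)*c = 1 + c)
F(b) = 11 + 12*b (F(b) = (1 + 11)*b + 11 = 12*b + 11 = 11 + 12*b)
√(-24870 + F(-49)) = √(-24870 + (11 + 12*(-49))) = √(-24870 + (11 - 588)) = √(-24870 - 577) = √(-25447) = I*√25447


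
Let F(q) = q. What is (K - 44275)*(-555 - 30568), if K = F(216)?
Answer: 1371248257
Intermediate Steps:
K = 216
(K - 44275)*(-555 - 30568) = (216 - 44275)*(-555 - 30568) = -44059*(-31123) = 1371248257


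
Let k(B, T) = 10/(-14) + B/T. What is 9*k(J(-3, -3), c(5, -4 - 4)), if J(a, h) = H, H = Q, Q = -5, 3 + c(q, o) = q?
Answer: -405/14 ≈ -28.929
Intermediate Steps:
c(q, o) = -3 + q
H = -5
J(a, h) = -5
k(B, T) = -5/7 + B/T (k(B, T) = 10*(-1/14) + B/T = -5/7 + B/T)
9*k(J(-3, -3), c(5, -4 - 4)) = 9*(-5/7 - 5/(-3 + 5)) = 9*(-5/7 - 5/2) = 9*(-45/14) = -405/14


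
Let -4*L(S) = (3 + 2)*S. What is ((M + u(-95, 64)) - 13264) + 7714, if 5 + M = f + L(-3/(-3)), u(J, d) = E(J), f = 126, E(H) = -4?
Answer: -21737/4 ≈ -5434.3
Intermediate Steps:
L(S) = -5*S/4 (L(S) = -(3 + 2)*S/4 = -5*S/4)
u(J, d) = -4
M = 479/4 (M = -5 + (126 - (-15)/(4*(-3))) = -5 + (126 - (-15)*(-1)/(4*3)) = -5 + (126 - 5/4*1) = -5 + (126 - 5/4) = -5 + 499/4 = 479/4 ≈ 119.75)
((M + u(-95, 64)) - 13264) + 7714 = ((479/4 - 4) - 13264) + 7714 = (463/4 - 13264) + 7714 = -52593/4 + 7714 = -21737/4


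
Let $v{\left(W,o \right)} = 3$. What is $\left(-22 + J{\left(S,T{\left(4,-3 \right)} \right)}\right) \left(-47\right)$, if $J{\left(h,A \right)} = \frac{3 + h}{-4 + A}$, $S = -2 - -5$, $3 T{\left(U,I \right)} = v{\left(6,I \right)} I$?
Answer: $\frac{7520}{7} \approx 1074.3$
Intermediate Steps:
$T{\left(U,I \right)} = I$ ($T{\left(U,I \right)} = \frac{3 I}{3} = I$)
$S = 3$ ($S = -2 + 5 = 3$)
$J{\left(h,A \right)} = \frac{3 + h}{-4 + A}$
$\left(-22 + J{\left(S,T{\left(4,-3 \right)} \right)}\right) \left(-47\right) = \left(-22 + \frac{3 + 3}{-4 - 3}\right) \left(-47\right) = \left(-22 + \frac{1}{-7} \cdot 6\right) \left(-47\right) = \left(-22 - \frac{6}{7}\right) \left(-47\right) = \left(- \frac{160}{7}\right) \left(-47\right) = \frac{7520}{7}$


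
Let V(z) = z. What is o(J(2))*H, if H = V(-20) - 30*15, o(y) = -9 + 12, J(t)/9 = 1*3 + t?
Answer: -1410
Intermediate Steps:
J(t) = 27 + 9*t (J(t) = 9*(1*3 + t) = 9*(3 + t) = 27 + 9*t)
o(y) = 3
H = -470 (H = -20 - 30*15 = -20 - 1*450 = -20 - 450 = -470)
o(J(2))*H = 3*(-470) = -1410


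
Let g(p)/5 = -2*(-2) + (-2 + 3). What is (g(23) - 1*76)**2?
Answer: 2601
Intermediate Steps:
g(p) = 25 (g(p) = 5*(-2*(-2) + (-2 + 3)) = 5*(4 + 1) = 5*5 = 25)
(g(23) - 1*76)**2 = (25 - 1*76)**2 = (25 - 76)**2 = (-51)**2 = 2601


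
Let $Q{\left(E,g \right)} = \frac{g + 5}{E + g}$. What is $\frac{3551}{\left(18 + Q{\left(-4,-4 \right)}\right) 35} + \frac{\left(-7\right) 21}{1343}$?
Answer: $\frac{37416209}{6721715} \approx 5.5665$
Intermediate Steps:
$Q{\left(E,g \right)} = \frac{5 + g}{E + g}$
$\frac{3551}{\left(18 + Q{\left(-4,-4 \right)}\right) 35} + \frac{\left(-7\right) 21}{1343} = \frac{3551}{\left(18 + \frac{5 - 4}{-4 - 4}\right) 35} + \frac{\left(-7\right) 21}{1343} = \frac{3551}{\left(18 + \frac{1}{-8} \cdot 1\right) 35} - \frac{147}{1343} = \frac{3551}{\left(18 - \frac{1}{8}\right) 35} - \frac{147}{1343} = \frac{3551}{\frac{143}{8} \cdot 35} - \frac{147}{1343} = \frac{3551}{\frac{5005}{8}} - \frac{147}{1343} = 3551 \cdot \frac{8}{5005} - \frac{147}{1343} = \frac{28408}{5005} - \frac{147}{1343} = \frac{37416209}{6721715}$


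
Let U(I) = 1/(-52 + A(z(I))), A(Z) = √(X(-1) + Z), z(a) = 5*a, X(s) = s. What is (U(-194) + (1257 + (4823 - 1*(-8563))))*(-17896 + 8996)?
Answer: -19157418388/147 + 356*I*√971/147 ≈ -1.3032e+8 + 75.464*I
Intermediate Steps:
A(Z) = √(-1 + Z)
U(I) = 1/(-52 + √(-1 + 5*I))
(U(-194) + (1257 + (4823 - 1*(-8563))))*(-17896 + 8996) = (1/(-52 + √(-1 + 5*(-194))) + (1257 + (4823 - 1*(-8563))))*(-17896 + 8996) = (1/(-52 + √(-1 - 970)) + (1257 + (4823 + 8563)))*(-8900) = (1/(-52 + √(-971)) + (1257 + 13386))*(-8900) = (1/(-52 + I*√971) + 14643)*(-8900) = (14643 + 1/(-52 + I*√971))*(-8900) = -130322700 - 8900/(-52 + I*√971)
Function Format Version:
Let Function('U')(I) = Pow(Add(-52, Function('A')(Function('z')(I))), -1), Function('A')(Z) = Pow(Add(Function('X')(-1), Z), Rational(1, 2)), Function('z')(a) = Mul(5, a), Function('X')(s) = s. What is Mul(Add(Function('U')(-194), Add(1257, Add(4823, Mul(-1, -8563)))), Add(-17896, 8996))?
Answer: Add(Rational(-19157418388, 147), Mul(Rational(356, 147), I, Pow(971, Rational(1, 2)))) ≈ Add(-1.3032e+8, Mul(75.464, I))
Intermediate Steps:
Function('A')(Z) = Pow(Add(-1, Z), Rational(1, 2))
Function('U')(I) = Pow(Add(-52, Pow(Add(-1, Mul(5, I)), Rational(1, 2))), -1)
Mul(Add(Function('U')(-194), Add(1257, Add(4823, Mul(-1, -8563)))), Add(-17896, 8996)) = Mul(Add(Pow(Add(-52, Pow(Add(-1, Mul(5, -194)), Rational(1, 2))), -1), Add(1257, Add(4823, Mul(-1, -8563)))), Add(-17896, 8996)) = Mul(Add(Pow(Add(-52, Pow(Add(-1, -970), Rational(1, 2))), -1), Add(1257, Add(4823, 8563))), -8900) = Mul(Add(Pow(Add(-52, Pow(-971, Rational(1, 2))), -1), Add(1257, 13386)), -8900) = Mul(Add(Pow(Add(-52, Mul(I, Pow(971, Rational(1, 2)))), -1), 14643), -8900) = Mul(Add(14643, Pow(Add(-52, Mul(I, Pow(971, Rational(1, 2)))), -1)), -8900) = Add(-130322700, Mul(-8900, Pow(Add(-52, Mul(I, Pow(971, Rational(1, 2)))), -1)))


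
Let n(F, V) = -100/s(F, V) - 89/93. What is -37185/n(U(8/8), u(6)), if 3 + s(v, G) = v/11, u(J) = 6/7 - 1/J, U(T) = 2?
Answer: -3458205/3211 ≈ -1077.0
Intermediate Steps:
u(J) = 6/7 - 1/J (u(J) = 6*(⅐) - 1/J = 6/7 - 1/J)
s(v, G) = -3 + v/11
n(F, V) = -89/93 - 100/(-3 + F/11) (n(F, V) = -100/(-3 + F/11) - 89/93 = -89/93 - 100/(-3 + F/11))
-37185/n(U(8/8), u(6)) = -37185*93*(-33 + 2)/(-99363 - 89*2) = -37185*(-2883/(-99363 - 178)) = -37185/((1/93)*(-1/31)*(-99541)) = -37185/3211/93 = -37185*93/3211 = -3458205/3211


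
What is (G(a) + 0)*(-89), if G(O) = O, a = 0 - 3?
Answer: 267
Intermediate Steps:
a = -3
(G(a) + 0)*(-89) = (-3 + 0)*(-89) = -3*(-89) = 267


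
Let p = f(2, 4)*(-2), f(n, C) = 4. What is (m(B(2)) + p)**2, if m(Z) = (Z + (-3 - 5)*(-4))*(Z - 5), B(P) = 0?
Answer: 28224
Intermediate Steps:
m(Z) = (-5 + Z)*(32 + Z) (m(Z) = (Z - 8*(-4))*(-5 + Z) = (Z + 32)*(-5 + Z) = (32 + Z)*(-5 + Z) = (-5 + Z)*(32 + Z))
p = -8 (p = 4*(-2) = -8)
(m(B(2)) + p)**2 = ((-160 + 0**2 + 27*0) - 8)**2 = ((-160 + 0 + 0) - 8)**2 = (-160 - 8)**2 = (-168)**2 = 28224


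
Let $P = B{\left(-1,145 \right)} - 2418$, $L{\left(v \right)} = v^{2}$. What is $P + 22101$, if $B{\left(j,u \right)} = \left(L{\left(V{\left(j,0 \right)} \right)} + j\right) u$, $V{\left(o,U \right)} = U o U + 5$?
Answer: $23163$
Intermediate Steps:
$V{\left(o,U \right)} = 5 + o U^{2}$ ($V{\left(o,U \right)} = o U^{2} + 5 = 5 + o U^{2}$)
$B{\left(j,u \right)} = u \left(25 + j\right)$ ($B{\left(j,u \right)} = \left(\left(5 + j 0^{2}\right)^{2} + j\right) u = \left(\left(5 + j 0\right)^{2} + j\right) u = \left(\left(5 + 0\right)^{2} + j\right) u = \left(5^{2} + j\right) u = \left(25 + j\right) u = u \left(25 + j\right)$)
$P = 1062$ ($P = 145 \left(25 - 1\right) - 2418 = 145 \cdot 24 - 2418 = 3480 - 2418 = 1062$)
$P + 22101 = 1062 + 22101 = 23163$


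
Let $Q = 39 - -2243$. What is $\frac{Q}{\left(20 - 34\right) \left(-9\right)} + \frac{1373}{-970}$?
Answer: $\frac{145753}{8730} \approx 16.696$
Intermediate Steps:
$Q = 2282$ ($Q = 39 + 2243 = 2282$)
$\frac{Q}{\left(20 - 34\right) \left(-9\right)} + \frac{1373}{-970} = \frac{2282}{\left(20 - 34\right) \left(-9\right)} + \frac{1373}{-970} = \frac{2282}{\left(-14\right) \left(-9\right)} + 1373 \left(- \frac{1}{970}\right) = \frac{2282}{126} - \frac{1373}{970} = 2282 \cdot \frac{1}{126} - \frac{1373}{970} = \frac{163}{9} - \frac{1373}{970} = \frac{145753}{8730}$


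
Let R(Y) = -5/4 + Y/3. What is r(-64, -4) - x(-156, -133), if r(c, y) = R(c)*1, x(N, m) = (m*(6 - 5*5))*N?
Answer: 4730273/12 ≈ 3.9419e+5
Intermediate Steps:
R(Y) = -5/4 + Y/3 (R(Y) = -5*¼ + Y*(⅓) = -5/4 + Y/3)
x(N, m) = -19*N*m (x(N, m) = (m*(6 - 25))*N = (m*(-19))*N = (-19*m)*N = -19*N*m)
r(c, y) = -5/4 + c/3 (r(c, y) = (-5/4 + c/3)*1 = -5/4 + c/3)
r(-64, -4) - x(-156, -133) = (-5/4 + (⅓)*(-64)) - (-19)*(-156)*(-133) = (-5/4 - 64/3) - 1*(-394212) = -271/12 + 394212 = 4730273/12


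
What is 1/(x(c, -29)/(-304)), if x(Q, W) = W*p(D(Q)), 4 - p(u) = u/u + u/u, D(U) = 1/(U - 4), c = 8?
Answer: 152/29 ≈ 5.2414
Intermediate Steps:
D(U) = 1/(-4 + U)
p(u) = 2 (p(u) = 4 - (u/u + u/u) = 4 - (1 + 1) = 4 - 1*2 = 4 - 2 = 2)
x(Q, W) = 2*W (x(Q, W) = W*2 = 2*W)
1/(x(c, -29)/(-304)) = 1/((2*(-29))/(-304)) = 1/(-58*(-1/304)) = 1/(29/152) = 152/29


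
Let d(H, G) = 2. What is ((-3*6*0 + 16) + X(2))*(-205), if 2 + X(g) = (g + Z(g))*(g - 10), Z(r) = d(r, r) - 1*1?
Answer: 2050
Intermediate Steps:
Z(r) = 1 (Z(r) = 2 - 1*1 = 2 - 1 = 1)
X(g) = -2 + (1 + g)*(-10 + g) (X(g) = -2 + (g + 1)*(g - 10) = -2 + (1 + g)*(-10 + g))
((-3*6*0 + 16) + X(2))*(-205) = ((-3*6*0 + 16) + (-12 + 2² - 9*2))*(-205) = ((-18*0 + 16) + (-12 + 4 - 18))*(-205) = ((0 + 16) - 26)*(-205) = (16 - 26)*(-205) = -10*(-205) = 2050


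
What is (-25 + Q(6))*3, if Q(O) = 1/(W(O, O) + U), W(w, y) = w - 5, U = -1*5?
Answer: -303/4 ≈ -75.750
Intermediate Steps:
U = -5
W(w, y) = -5 + w
Q(O) = 1/(-10 + O) (Q(O) = 1/((-5 + O) - 5) = 1/(-10 + O))
(-25 + Q(6))*3 = (-25 + 1/(-10 + 6))*3 = (-25 + 1/(-4))*3 = (-25 - 1/4)*3 = -101/4*3 = -303/4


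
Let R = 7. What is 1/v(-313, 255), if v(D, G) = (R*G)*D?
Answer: -1/558705 ≈ -1.7899e-6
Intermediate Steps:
v(D, G) = 7*D*G (v(D, G) = (7*G)*D = 7*D*G)
1/v(-313, 255) = 1/(7*(-313)*255) = 1/(-558705) = -1/558705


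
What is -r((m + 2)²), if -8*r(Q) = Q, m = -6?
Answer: 2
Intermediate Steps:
r(Q) = -Q/8
-r((m + 2)²) = -(-1)*(-6 + 2)²/8 = -(-1)*(-4)²/8 = -(-1)*16/8 = -1*(-2) = 2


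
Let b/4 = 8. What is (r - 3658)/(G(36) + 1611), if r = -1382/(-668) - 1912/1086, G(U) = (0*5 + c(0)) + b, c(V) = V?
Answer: -663366287/297977766 ≈ -2.2262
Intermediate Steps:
b = 32 (b = 4*8 = 32)
G(U) = 32 (G(U) = (0*5 + 0) + 32 = (0 + 0) + 32 = 0 + 32 = 32)
r = 55909/181362 (r = -1382*(-1/668) - 1912*1/1086 = 691/334 - 956/543 = 55909/181362 ≈ 0.30827)
(r - 3658)/(G(36) + 1611) = (55909/181362 - 3658)/(32 + 1611) = -663366287/181362/1643 = -663366287/181362*1/1643 = -663366287/297977766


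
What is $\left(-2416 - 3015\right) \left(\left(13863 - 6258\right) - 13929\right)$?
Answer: $34345644$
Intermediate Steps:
$\left(-2416 - 3015\right) \left(\left(13863 - 6258\right) - 13929\right) = - 5431 \left(\left(13863 - 6258\right) - 13929\right) = - 5431 \left(7605 - 13929\right) = \left(-5431\right) \left(-6324\right) = 34345644$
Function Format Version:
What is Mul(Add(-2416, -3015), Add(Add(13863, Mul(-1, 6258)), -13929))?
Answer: 34345644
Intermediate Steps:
Mul(Add(-2416, -3015), Add(Add(13863, Mul(-1, 6258)), -13929)) = Mul(-5431, Add(Add(13863, -6258), -13929)) = Mul(-5431, Add(7605, -13929)) = Mul(-5431, -6324) = 34345644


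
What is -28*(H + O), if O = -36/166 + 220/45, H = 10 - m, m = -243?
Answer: -5389468/747 ≈ -7214.8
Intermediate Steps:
H = 253 (H = 10 - 1*(-243) = 10 + 243 = 253)
O = 3490/747 (O = -36*1/166 + 220*(1/45) = -18/83 + 44/9 = 3490/747 ≈ 4.6720)
-28*(H + O) = -28*(253 + 3490/747) = -28*192481/747 = -5389468/747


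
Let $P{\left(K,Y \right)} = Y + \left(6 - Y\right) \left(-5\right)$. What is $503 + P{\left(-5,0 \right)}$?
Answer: $473$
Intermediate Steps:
$P{\left(K,Y \right)} = -30 + 6 Y$ ($P{\left(K,Y \right)} = Y + \left(-30 + 5 Y\right) = -30 + 6 Y$)
$503 + P{\left(-5,0 \right)} = 503 + \left(-30 + 6 \cdot 0\right) = 503 + \left(-30 + 0\right) = 503 - 30 = 473$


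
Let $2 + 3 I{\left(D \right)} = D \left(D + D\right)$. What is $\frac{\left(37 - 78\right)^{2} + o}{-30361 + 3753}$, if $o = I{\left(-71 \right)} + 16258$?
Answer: $- \frac{21299}{26608} \approx -0.80047$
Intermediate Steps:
$I{\left(D \right)} = - \frac{2}{3} + \frac{2 D^{2}}{3}$ ($I{\left(D \right)} = - \frac{2}{3} + \frac{D \left(D + D\right)}{3} = - \frac{2}{3} + \frac{D 2 D}{3} = - \frac{2}{3} + \frac{2 D^{2}}{3}$)
$o = 19618$ ($o = \left(- \frac{2}{3} + \frac{2 \left(-71\right)^{2}}{3}\right) + 16258 = \left(- \frac{2}{3} + \frac{2}{3} \cdot 5041\right) + 16258 = \left(- \frac{2}{3} + \frac{10082}{3}\right) + 16258 = 3360 + 16258 = 19618$)
$\frac{\left(37 - 78\right)^{2} + o}{-30361 + 3753} = \frac{\left(37 - 78\right)^{2} + 19618}{-30361 + 3753} = \frac{\left(-41\right)^{2} + 19618}{-26608} = \left(1681 + 19618\right) \left(- \frac{1}{26608}\right) = 21299 \left(- \frac{1}{26608}\right) = - \frac{21299}{26608}$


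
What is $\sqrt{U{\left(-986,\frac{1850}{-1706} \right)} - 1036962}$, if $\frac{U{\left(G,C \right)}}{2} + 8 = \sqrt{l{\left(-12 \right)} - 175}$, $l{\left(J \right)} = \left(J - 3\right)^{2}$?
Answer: $\sqrt{-1036978 + 10 \sqrt{2}} \approx 1018.3 i$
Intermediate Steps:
$l{\left(J \right)} = \left(-3 + J\right)^{2}$
$U{\left(G,C \right)} = -16 + 10 \sqrt{2}$ ($U{\left(G,C \right)} = -16 + 2 \sqrt{\left(-3 - 12\right)^{2} - 175} = -16 + 2 \sqrt{\left(-15\right)^{2} - 175} = -16 + 2 \sqrt{225 - 175} = -16 + 2 \sqrt{50} = -16 + 2 \cdot 5 \sqrt{2} = -16 + 10 \sqrt{2}$)
$\sqrt{U{\left(-986,\frac{1850}{-1706} \right)} - 1036962} = \sqrt{\left(-16 + 10 \sqrt{2}\right) - 1036962} = \sqrt{-1036978 + 10 \sqrt{2}}$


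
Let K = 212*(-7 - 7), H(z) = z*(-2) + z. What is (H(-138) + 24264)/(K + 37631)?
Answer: 24402/34663 ≈ 0.70398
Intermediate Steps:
H(z) = -z (H(z) = -2*z + z = -z)
K = -2968 (K = 212*(-14) = -2968)
(H(-138) + 24264)/(K + 37631) = (-1*(-138) + 24264)/(-2968 + 37631) = (138 + 24264)/34663 = 24402*(1/34663) = 24402/34663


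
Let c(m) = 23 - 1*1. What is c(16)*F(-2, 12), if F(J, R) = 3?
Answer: 66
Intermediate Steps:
c(m) = 22 (c(m) = 23 - 1 = 22)
c(16)*F(-2, 12) = 22*3 = 66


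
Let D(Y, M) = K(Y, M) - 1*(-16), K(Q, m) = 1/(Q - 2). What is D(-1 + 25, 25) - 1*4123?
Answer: -90353/22 ≈ -4107.0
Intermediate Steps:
K(Q, m) = 1/(-2 + Q)
D(Y, M) = 16 + 1/(-2 + Y) (D(Y, M) = 1/(-2 + Y) - 1*(-16) = 1/(-2 + Y) + 16 = 16 + 1/(-2 + Y))
D(-1 + 25, 25) - 1*4123 = (-31 + 16*(-1 + 25))/(-2 + (-1 + 25)) - 1*4123 = (-31 + 16*24)/(-2 + 24) - 4123 = (-31 + 384)/22 - 4123 = (1/22)*353 - 4123 = 353/22 - 4123 = -90353/22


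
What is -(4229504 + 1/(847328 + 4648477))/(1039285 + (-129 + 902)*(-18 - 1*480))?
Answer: -23244529230721/3596075581455 ≈ -6.4639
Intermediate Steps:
-(4229504 + 1/(847328 + 4648477))/(1039285 + (-129 + 902)*(-18 - 1*480)) = -(4229504 + 1/5495805)/(1039285 + 773*(-18 - 480)) = -(4229504 + 1/5495805)/(1039285 + 773*(-498)) = -23244529230721/(5495805*(1039285 - 384954)) = -23244529230721/(5495805*654331) = -1*23244529230721/3596075581455 = -23244529230721/3596075581455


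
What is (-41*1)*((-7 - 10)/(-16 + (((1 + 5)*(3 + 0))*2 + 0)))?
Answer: 697/20 ≈ 34.850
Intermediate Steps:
(-41*1)*((-7 - 10)/(-16 + (((1 + 5)*(3 + 0))*2 + 0))) = -(-697)/(-16 + ((6*3)*2 + 0)) = -(-697)/(-16 + (18*2 + 0)) = -(-697)/(-16 + (36 + 0)) = -(-697)/(-16 + 36) = -(-697)/20 = -41*(-17/20) = 697/20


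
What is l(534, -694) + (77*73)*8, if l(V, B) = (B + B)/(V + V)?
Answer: 12006109/267 ≈ 44967.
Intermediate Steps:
l(V, B) = B/V (l(V, B) = (2*B)/((2*V)) = (2*B)*(1/(2*V)) = B/V)
l(534, -694) + (77*73)*8 = -694/534 + (77*73)*8 = -694*1/534 + 5621*8 = -347/267 + 44968 = 12006109/267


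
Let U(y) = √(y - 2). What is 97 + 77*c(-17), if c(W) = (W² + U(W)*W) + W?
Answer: 21041 - 1309*I*√19 ≈ 21041.0 - 5705.8*I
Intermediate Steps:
U(y) = √(-2 + y)
c(W) = W + W² + W*√(-2 + W) (c(W) = (W² + √(-2 + W)*W) + W = (W² + W*√(-2 + W)) + W = W + W² + W*√(-2 + W))
97 + 77*c(-17) = 97 + 77*(-17*(1 - 17 + √(-2 - 17))) = 97 + 77*(-17*(1 - 17 + √(-19))) = 97 + 77*(-17*(1 - 17 + I*√19)) = 97 + 77*(-17*(-16 + I*√19)) = 97 + 77*(272 - 17*I*√19) = 97 + (20944 - 1309*I*√19) = 21041 - 1309*I*√19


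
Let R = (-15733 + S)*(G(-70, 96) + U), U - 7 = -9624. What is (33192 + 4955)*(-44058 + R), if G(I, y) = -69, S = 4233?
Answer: 4247475502474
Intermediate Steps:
U = -9617 (U = 7 - 9624 = -9617)
R = 111389000 (R = (-15733 + 4233)*(-69 - 9617) = -11500*(-9686) = 111389000)
(33192 + 4955)*(-44058 + R) = (33192 + 4955)*(-44058 + 111389000) = 38147*111344942 = 4247475502474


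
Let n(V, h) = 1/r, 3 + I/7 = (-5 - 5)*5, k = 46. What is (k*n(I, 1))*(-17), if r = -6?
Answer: 391/3 ≈ 130.33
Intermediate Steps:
I = -371 (I = -21 + 7*((-5 - 5)*5) = -21 + 7*(-10*5) = -21 + 7*(-50) = -21 - 350 = -371)
n(V, h) = -⅙ (n(V, h) = 1/(-6) = -⅙)
(k*n(I, 1))*(-17) = (46*(-⅙))*(-17) = -23/3*(-17) = 391/3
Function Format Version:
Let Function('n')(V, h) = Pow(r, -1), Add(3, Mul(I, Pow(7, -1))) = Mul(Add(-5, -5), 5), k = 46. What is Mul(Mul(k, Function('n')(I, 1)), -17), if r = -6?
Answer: Rational(391, 3) ≈ 130.33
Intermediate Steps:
I = -371 (I = Add(-21, Mul(7, Mul(Add(-5, -5), 5))) = Add(-21, Mul(7, Mul(-10, 5))) = Add(-21, Mul(7, -50)) = Add(-21, -350) = -371)
Function('n')(V, h) = Rational(-1, 6) (Function('n')(V, h) = Pow(-6, -1) = Rational(-1, 6))
Mul(Mul(k, Function('n')(I, 1)), -17) = Mul(Mul(46, Rational(-1, 6)), -17) = Mul(Rational(-23, 3), -17) = Rational(391, 3)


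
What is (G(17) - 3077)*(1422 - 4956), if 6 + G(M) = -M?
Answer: 10955400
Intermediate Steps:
G(M) = -6 - M
(G(17) - 3077)*(1422 - 4956) = ((-6 - 1*17) - 3077)*(1422 - 4956) = ((-6 - 17) - 3077)*(-3534) = (-23 - 3077)*(-3534) = -3100*(-3534) = 10955400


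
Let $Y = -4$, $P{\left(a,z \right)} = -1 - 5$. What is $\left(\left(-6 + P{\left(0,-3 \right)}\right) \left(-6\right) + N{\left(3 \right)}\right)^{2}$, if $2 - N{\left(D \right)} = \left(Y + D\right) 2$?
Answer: $5776$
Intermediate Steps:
$P{\left(a,z \right)} = -6$ ($P{\left(a,z \right)} = -1 - 5 = -6$)
$N{\left(D \right)} = 10 - 2 D$ ($N{\left(D \right)} = 2 - \left(-4 + D\right) 2 = 2 - \left(-8 + 2 D\right) = 10 - 2 D$)
$\left(\left(-6 + P{\left(0,-3 \right)}\right) \left(-6\right) + N{\left(3 \right)}\right)^{2} = \left(\left(-6 - 6\right) \left(-6\right) + \left(10 - 6\right)\right)^{2} = \left(\left(-12\right) \left(-6\right) + \left(10 - 6\right)\right)^{2} = \left(72 + 4\right)^{2} = 76^{2} = 5776$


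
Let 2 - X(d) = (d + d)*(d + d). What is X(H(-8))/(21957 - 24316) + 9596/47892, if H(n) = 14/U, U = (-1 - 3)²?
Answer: 90751397/451908912 ≈ 0.20082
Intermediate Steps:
U = 16 (U = (-4)² = 16)
H(n) = 7/8 (H(n) = 14/16 = 14*(1/16) = 7/8)
X(d) = 2 - 4*d² (X(d) = 2 - (d + d)*(d + d) = 2 - 2*d*2*d = 2 - 4*d²)
X(H(-8))/(21957 - 24316) + 9596/47892 = (2 - 4*(7/8)²)/(21957 - 24316) + 9596/47892 = (2 - 4*49/64)/(-2359) + 9596*(1/47892) = (2 - 49/16)*(-1/2359) + 2399/11973 = -17/16*(-1/2359) + 2399/11973 = 17/37744 + 2399/11973 = 90751397/451908912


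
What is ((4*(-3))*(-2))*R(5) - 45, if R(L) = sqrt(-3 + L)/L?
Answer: -45 + 24*sqrt(2)/5 ≈ -38.212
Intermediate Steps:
R(L) = sqrt(-3 + L)/L
((4*(-3))*(-2))*R(5) - 45 = ((4*(-3))*(-2))*(sqrt(-3 + 5)/5) - 45 = (-12*(-2))*(sqrt(2)/5) - 45 = 24*(sqrt(2)/5) - 45 = 24*sqrt(2)/5 - 45 = -45 + 24*sqrt(2)/5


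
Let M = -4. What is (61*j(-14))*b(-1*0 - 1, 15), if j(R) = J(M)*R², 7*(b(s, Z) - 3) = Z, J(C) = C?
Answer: -245952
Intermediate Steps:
b(s, Z) = 3 + Z/7
j(R) = -4*R²
(61*j(-14))*b(-1*0 - 1, 15) = (61*(-4*(-14)²))*(3 + (⅐)*15) = (61*(-4*196))*(3 + 15/7) = (61*(-784))*(36/7) = -47824*36/7 = -245952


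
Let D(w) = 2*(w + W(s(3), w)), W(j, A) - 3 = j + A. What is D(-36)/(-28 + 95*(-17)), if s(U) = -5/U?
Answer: 8/93 ≈ 0.086022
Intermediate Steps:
W(j, A) = 3 + A + j (W(j, A) = 3 + (j + A) = 3 + (A + j) = 3 + A + j)
D(w) = 8/3 + 4*w (D(w) = 2*(w + (3 + w - 5/3)) = 2*(w + (4/3 + w)) = 2*(4/3 + 2*w) = 8/3 + 4*w)
D(-36)/(-28 + 95*(-17)) = (8/3 + 4*(-36))/(-28 + 95*(-17)) = (8/3 - 144)/(-28 - 1615) = -424/3/(-1643) = -424/3*(-1/1643) = 8/93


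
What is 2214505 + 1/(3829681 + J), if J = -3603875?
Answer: 500048516031/225806 ≈ 2.2145e+6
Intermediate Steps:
2214505 + 1/(3829681 + J) = 2214505 + 1/(3829681 - 3603875) = 2214505 + 1/225806 = 500048516031/225806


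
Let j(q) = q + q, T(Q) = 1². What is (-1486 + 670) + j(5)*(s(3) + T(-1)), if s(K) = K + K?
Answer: -746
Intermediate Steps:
T(Q) = 1
j(q) = 2*q
s(K) = 2*K
(-1486 + 670) + j(5)*(s(3) + T(-1)) = (-1486 + 670) + (2*5)*(2*3 + 1) = -816 + 10*(6 + 1) = -816 + 10*7 = -816 + 70 = -746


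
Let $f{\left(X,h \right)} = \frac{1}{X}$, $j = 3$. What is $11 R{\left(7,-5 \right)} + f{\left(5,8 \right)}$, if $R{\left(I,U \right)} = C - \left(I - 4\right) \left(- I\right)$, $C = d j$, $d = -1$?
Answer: $\frac{991}{5} \approx 198.2$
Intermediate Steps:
$C = -3$ ($C = \left(-1\right) 3 = -3$)
$R{\left(I,U \right)} = -3 + I \left(-4 + I\right)$ ($R{\left(I,U \right)} = -3 - \left(I - 4\right) \left(- I\right) = -3 - \left(-4 + I\right) \left(- I\right) = -3 - - I \left(-4 + I\right) = -3 + I \left(-4 + I\right)$)
$11 R{\left(7,-5 \right)} + f{\left(5,8 \right)} = 11 \left(-3 + 7^{2} - 28\right) + \frac{1}{5} = 11 \left(-3 + 49 - 28\right) + \frac{1}{5} = 11 \cdot 18 + \frac{1}{5} = 198 + \frac{1}{5} = \frac{991}{5}$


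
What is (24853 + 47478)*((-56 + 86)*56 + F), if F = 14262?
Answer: 1153100802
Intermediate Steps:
(24853 + 47478)*((-56 + 86)*56 + F) = (24853 + 47478)*((-56 + 86)*56 + 14262) = 72331*(30*56 + 14262) = 72331*(1680 + 14262) = 72331*15942 = 1153100802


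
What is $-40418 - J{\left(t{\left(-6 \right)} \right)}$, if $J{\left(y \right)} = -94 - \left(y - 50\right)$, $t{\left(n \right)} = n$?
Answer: $-40380$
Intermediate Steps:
$J{\left(y \right)} = -44 - y$ ($J{\left(y \right)} = -94 - \left(y - 50\right) = -94 - \left(-50 + y\right) = -44 - y$)
$-40418 - J{\left(t{\left(-6 \right)} \right)} = -40418 - \left(-44 - -6\right) = -40418 - \left(-44 + 6\right) = -40418 - -38 = -40418 + 38 = -40380$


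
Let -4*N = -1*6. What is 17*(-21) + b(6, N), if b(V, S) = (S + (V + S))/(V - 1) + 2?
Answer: -1766/5 ≈ -353.20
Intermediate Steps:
N = 3/2 (N = -(-1)*6/4 = -1/4*(-6) = 3/2 ≈ 1.5000)
b(V, S) = 2 + (V + 2*S)/(-1 + V) (b(V, S) = (S + (S + V))/(-1 + V) + 2 = (V + 2*S)/(-1 + V) + 2 = 2 + (V + 2*S)/(-1 + V))
17*(-21) + b(6, N) = 17*(-21) + (-2 + 2*(3/2) + 3*6)/(-1 + 6) = -357 + (-2 + 3 + 18)/5 = -357 + (1/5)*19 = -357 + 19/5 = -1766/5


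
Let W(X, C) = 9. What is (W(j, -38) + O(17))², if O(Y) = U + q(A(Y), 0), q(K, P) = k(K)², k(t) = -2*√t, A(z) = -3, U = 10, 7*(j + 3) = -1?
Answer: 49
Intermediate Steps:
j = -22/7 (j = -3 + (⅐)*(-1) = -3 - ⅐ = -22/7 ≈ -3.1429)
q(K, P) = 4*K (q(K, P) = (-2*√K)² = 4*K)
O(Y) = -2 (O(Y) = 10 + 4*(-3) = 10 - 12 = -2)
(W(j, -38) + O(17))² = (9 - 2)² = 7² = 49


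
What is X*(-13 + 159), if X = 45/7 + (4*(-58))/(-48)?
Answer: 34529/21 ≈ 1644.2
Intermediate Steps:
X = 473/42 (X = 45*(1/7) - 232*(-1/48) = 45/7 + 29/6 = 473/42 ≈ 11.262)
X*(-13 + 159) = 473*(-13 + 159)/42 = (473/42)*146 = 34529/21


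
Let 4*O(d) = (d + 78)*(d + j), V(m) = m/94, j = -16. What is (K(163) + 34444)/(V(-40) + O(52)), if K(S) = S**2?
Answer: 2867611/54970 ≈ 52.167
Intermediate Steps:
V(m) = m/94 (V(m) = m*(1/94) = m/94)
O(d) = (-16 + d)*(78 + d)/4 (O(d) = ((d + 78)*(d - 16))/4 = ((78 + d)*(-16 + d))/4 = ((-16 + d)*(78 + d))/4 = (-16 + d)*(78 + d)/4)
(K(163) + 34444)/(V(-40) + O(52)) = (163**2 + 34444)/((1/94)*(-40) + (-312 + (1/4)*52**2 + (31/2)*52)) = (26569 + 34444)/(-20/47 + (-312 + (1/4)*2704 + 806)) = 61013/(-20/47 + (-312 + 676 + 806)) = 61013/(-20/47 + 1170) = 61013/(54970/47) = 61013*(47/54970) = 2867611/54970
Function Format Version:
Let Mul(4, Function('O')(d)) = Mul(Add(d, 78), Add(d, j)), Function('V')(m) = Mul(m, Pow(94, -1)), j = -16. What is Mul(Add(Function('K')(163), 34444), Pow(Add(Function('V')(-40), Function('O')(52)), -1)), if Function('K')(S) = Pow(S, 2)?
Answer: Rational(2867611, 54970) ≈ 52.167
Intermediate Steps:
Function('V')(m) = Mul(Rational(1, 94), m) (Function('V')(m) = Mul(m, Rational(1, 94)) = Mul(Rational(1, 94), m))
Function('O')(d) = Mul(Rational(1, 4), Add(-16, d), Add(78, d)) (Function('O')(d) = Mul(Rational(1, 4), Mul(Add(d, 78), Add(d, -16))) = Mul(Rational(1, 4), Mul(Add(78, d), Add(-16, d))) = Mul(Rational(1, 4), Mul(Add(-16, d), Add(78, d))) = Mul(Rational(1, 4), Add(-16, d), Add(78, d)))
Mul(Add(Function('K')(163), 34444), Pow(Add(Function('V')(-40), Function('O')(52)), -1)) = Mul(Add(Pow(163, 2), 34444), Pow(Add(Mul(Rational(1, 94), -40), Add(-312, Mul(Rational(1, 4), Pow(52, 2)), Mul(Rational(31, 2), 52))), -1)) = Mul(Add(26569, 34444), Pow(Add(Rational(-20, 47), Add(-312, Mul(Rational(1, 4), 2704), 806)), -1)) = Mul(61013, Pow(Add(Rational(-20, 47), Add(-312, 676, 806)), -1)) = Mul(61013, Pow(Add(Rational(-20, 47), 1170), -1)) = Mul(61013, Pow(Rational(54970, 47), -1)) = Mul(61013, Rational(47, 54970)) = Rational(2867611, 54970)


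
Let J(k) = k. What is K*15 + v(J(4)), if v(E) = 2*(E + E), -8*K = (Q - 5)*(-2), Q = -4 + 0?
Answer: -71/4 ≈ -17.750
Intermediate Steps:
Q = -4
K = -9/4 (K = -(-4 - 5)*(-2)/8 = -(-9)*(-2)/8 = -⅛*18 = -9/4 ≈ -2.2500)
v(E) = 4*E (v(E) = 2*(2*E) = 4*E)
K*15 + v(J(4)) = -9/4*15 + 4*4 = -135/4 + 16 = -71/4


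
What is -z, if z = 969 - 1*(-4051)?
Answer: -5020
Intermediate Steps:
z = 5020 (z = 969 + 4051 = 5020)
-z = -1*5020 = -5020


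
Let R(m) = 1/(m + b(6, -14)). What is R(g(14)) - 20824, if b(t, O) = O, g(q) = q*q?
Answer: -3789967/182 ≈ -20824.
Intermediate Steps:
g(q) = q²
R(m) = 1/(-14 + m) (R(m) = 1/(m - 14) = 1/(-14 + m))
R(g(14)) - 20824 = 1/(-14 + 14²) - 20824 = 1/(-14 + 196) - 20824 = 1/182 - 20824 = -3789967/182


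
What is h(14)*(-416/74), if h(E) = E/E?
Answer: -208/37 ≈ -5.6216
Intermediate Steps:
h(E) = 1
h(14)*(-416/74) = 1*(-416/74) = 1*(-416*1/74) = 1*(-208/37) = -208/37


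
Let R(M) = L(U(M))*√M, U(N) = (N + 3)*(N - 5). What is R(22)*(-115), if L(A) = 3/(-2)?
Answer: 345*√22/2 ≈ 809.10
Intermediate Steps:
U(N) = (-5 + N)*(3 + N) (U(N) = (3 + N)*(-5 + N) = (-5 + N)*(3 + N))
L(A) = -3/2 (L(A) = 3*(-½) = -3/2)
R(M) = -3*√M/2
R(22)*(-115) = -3*√22/2*(-115) = 345*√22/2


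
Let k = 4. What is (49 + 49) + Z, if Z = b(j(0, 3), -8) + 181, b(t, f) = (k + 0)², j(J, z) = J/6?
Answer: 295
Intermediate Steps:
j(J, z) = J/6 (j(J, z) = J*(⅙) = J/6)
b(t, f) = 16 (b(t, f) = (4 + 0)² = 4² = 16)
Z = 197 (Z = 16 + 181 = 197)
(49 + 49) + Z = (49 + 49) + 197 = 98 + 197 = 295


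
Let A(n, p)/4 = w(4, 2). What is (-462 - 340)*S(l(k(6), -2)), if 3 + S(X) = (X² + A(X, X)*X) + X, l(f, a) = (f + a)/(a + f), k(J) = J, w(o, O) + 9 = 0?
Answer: 29674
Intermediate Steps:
w(o, O) = -9 (w(o, O) = -9 + 0 = -9)
A(n, p) = -36 (A(n, p) = 4*(-9) = -36)
l(f, a) = 1 (l(f, a) = (a + f)/(a + f) = 1)
S(X) = -3 + X² - 35*X (S(X) = -3 + ((X² - 36*X) + X) = -3 + (X² - 35*X) = -3 + X² - 35*X)
(-462 - 340)*S(l(k(6), -2)) = (-462 - 340)*(-3 + 1² - 35*1) = -802*(-3 + 1 - 35) = -802*(-37) = 29674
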